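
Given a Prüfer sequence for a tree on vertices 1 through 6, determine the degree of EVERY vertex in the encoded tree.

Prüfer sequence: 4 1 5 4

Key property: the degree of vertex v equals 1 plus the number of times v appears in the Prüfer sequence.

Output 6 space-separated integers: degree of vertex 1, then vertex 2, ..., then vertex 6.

Answer: 2 1 1 3 2 1

Derivation:
p_1 = 4: count[4] becomes 1
p_2 = 1: count[1] becomes 1
p_3 = 5: count[5] becomes 1
p_4 = 4: count[4] becomes 2
Degrees (1 + count): deg[1]=1+1=2, deg[2]=1+0=1, deg[3]=1+0=1, deg[4]=1+2=3, deg[5]=1+1=2, deg[6]=1+0=1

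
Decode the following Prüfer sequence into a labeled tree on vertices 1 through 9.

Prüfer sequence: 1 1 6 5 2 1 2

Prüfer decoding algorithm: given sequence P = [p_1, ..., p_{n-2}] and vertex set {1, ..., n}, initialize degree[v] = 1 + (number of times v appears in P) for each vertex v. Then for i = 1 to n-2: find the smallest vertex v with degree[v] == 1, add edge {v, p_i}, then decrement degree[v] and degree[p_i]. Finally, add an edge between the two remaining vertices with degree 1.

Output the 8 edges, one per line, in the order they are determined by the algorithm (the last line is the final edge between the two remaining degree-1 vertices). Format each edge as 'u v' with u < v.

Answer: 1 3
1 4
6 7
5 6
2 5
1 8
1 2
2 9

Derivation:
Initial degrees: {1:4, 2:3, 3:1, 4:1, 5:2, 6:2, 7:1, 8:1, 9:1}
Step 1: smallest deg-1 vertex = 3, p_1 = 1. Add edge {1,3}. Now deg[3]=0, deg[1]=3.
Step 2: smallest deg-1 vertex = 4, p_2 = 1. Add edge {1,4}. Now deg[4]=0, deg[1]=2.
Step 3: smallest deg-1 vertex = 7, p_3 = 6. Add edge {6,7}. Now deg[7]=0, deg[6]=1.
Step 4: smallest deg-1 vertex = 6, p_4 = 5. Add edge {5,6}. Now deg[6]=0, deg[5]=1.
Step 5: smallest deg-1 vertex = 5, p_5 = 2. Add edge {2,5}. Now deg[5]=0, deg[2]=2.
Step 6: smallest deg-1 vertex = 8, p_6 = 1. Add edge {1,8}. Now deg[8]=0, deg[1]=1.
Step 7: smallest deg-1 vertex = 1, p_7 = 2. Add edge {1,2}. Now deg[1]=0, deg[2]=1.
Final: two remaining deg-1 vertices are 2, 9. Add edge {2,9}.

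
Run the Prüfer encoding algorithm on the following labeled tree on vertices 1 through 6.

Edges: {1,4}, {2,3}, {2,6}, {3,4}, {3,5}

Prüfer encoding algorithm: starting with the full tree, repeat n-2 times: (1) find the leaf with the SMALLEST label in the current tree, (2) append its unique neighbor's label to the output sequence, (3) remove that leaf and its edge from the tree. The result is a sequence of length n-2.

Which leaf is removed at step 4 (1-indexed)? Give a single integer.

Answer: 3

Derivation:
Step 1: current leaves = {1,5,6}. Remove leaf 1 (neighbor: 4).
Step 2: current leaves = {4,5,6}. Remove leaf 4 (neighbor: 3).
Step 3: current leaves = {5,6}. Remove leaf 5 (neighbor: 3).
Step 4: current leaves = {3,6}. Remove leaf 3 (neighbor: 2).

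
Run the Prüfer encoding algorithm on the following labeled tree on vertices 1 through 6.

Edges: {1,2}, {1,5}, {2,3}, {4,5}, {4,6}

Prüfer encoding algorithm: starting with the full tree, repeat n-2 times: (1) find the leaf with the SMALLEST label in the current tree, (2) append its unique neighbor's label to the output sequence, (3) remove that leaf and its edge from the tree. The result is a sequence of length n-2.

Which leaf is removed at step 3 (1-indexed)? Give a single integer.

Answer: 1

Derivation:
Step 1: current leaves = {3,6}. Remove leaf 3 (neighbor: 2).
Step 2: current leaves = {2,6}. Remove leaf 2 (neighbor: 1).
Step 3: current leaves = {1,6}. Remove leaf 1 (neighbor: 5).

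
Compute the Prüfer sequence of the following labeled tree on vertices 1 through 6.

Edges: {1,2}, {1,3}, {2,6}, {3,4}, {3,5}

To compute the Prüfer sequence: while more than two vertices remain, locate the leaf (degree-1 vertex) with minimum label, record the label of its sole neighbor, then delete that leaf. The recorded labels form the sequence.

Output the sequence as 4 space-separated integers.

Step 1: leaves = {4,5,6}. Remove smallest leaf 4, emit neighbor 3.
Step 2: leaves = {5,6}. Remove smallest leaf 5, emit neighbor 3.
Step 3: leaves = {3,6}. Remove smallest leaf 3, emit neighbor 1.
Step 4: leaves = {1,6}. Remove smallest leaf 1, emit neighbor 2.
Done: 2 vertices remain (2, 6). Sequence = [3 3 1 2]

Answer: 3 3 1 2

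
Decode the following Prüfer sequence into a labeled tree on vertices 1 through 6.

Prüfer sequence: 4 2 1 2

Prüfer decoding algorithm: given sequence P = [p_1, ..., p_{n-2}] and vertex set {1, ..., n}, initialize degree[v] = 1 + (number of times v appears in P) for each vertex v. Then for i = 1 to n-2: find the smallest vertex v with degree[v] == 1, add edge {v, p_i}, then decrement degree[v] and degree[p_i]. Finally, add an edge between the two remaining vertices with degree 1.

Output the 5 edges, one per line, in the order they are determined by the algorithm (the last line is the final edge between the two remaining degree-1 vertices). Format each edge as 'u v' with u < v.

Initial degrees: {1:2, 2:3, 3:1, 4:2, 5:1, 6:1}
Step 1: smallest deg-1 vertex = 3, p_1 = 4. Add edge {3,4}. Now deg[3]=0, deg[4]=1.
Step 2: smallest deg-1 vertex = 4, p_2 = 2. Add edge {2,4}. Now deg[4]=0, deg[2]=2.
Step 3: smallest deg-1 vertex = 5, p_3 = 1. Add edge {1,5}. Now deg[5]=0, deg[1]=1.
Step 4: smallest deg-1 vertex = 1, p_4 = 2. Add edge {1,2}. Now deg[1]=0, deg[2]=1.
Final: two remaining deg-1 vertices are 2, 6. Add edge {2,6}.

Answer: 3 4
2 4
1 5
1 2
2 6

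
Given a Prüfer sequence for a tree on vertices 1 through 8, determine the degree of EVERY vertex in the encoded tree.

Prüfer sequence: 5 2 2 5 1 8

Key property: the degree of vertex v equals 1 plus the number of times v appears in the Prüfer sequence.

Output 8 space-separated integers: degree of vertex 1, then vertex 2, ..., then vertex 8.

Answer: 2 3 1 1 3 1 1 2

Derivation:
p_1 = 5: count[5] becomes 1
p_2 = 2: count[2] becomes 1
p_3 = 2: count[2] becomes 2
p_4 = 5: count[5] becomes 2
p_5 = 1: count[1] becomes 1
p_6 = 8: count[8] becomes 1
Degrees (1 + count): deg[1]=1+1=2, deg[2]=1+2=3, deg[3]=1+0=1, deg[4]=1+0=1, deg[5]=1+2=3, deg[6]=1+0=1, deg[7]=1+0=1, deg[8]=1+1=2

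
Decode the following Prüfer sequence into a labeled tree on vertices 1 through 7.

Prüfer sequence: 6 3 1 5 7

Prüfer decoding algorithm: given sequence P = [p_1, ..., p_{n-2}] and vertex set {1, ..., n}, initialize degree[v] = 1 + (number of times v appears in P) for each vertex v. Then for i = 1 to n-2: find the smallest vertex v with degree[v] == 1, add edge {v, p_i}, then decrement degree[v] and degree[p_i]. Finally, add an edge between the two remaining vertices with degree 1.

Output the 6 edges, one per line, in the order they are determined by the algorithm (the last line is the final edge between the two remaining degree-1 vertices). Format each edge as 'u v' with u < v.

Initial degrees: {1:2, 2:1, 3:2, 4:1, 5:2, 6:2, 7:2}
Step 1: smallest deg-1 vertex = 2, p_1 = 6. Add edge {2,6}. Now deg[2]=0, deg[6]=1.
Step 2: smallest deg-1 vertex = 4, p_2 = 3. Add edge {3,4}. Now deg[4]=0, deg[3]=1.
Step 3: smallest deg-1 vertex = 3, p_3 = 1. Add edge {1,3}. Now deg[3]=0, deg[1]=1.
Step 4: smallest deg-1 vertex = 1, p_4 = 5. Add edge {1,5}. Now deg[1]=0, deg[5]=1.
Step 5: smallest deg-1 vertex = 5, p_5 = 7. Add edge {5,7}. Now deg[5]=0, deg[7]=1.
Final: two remaining deg-1 vertices are 6, 7. Add edge {6,7}.

Answer: 2 6
3 4
1 3
1 5
5 7
6 7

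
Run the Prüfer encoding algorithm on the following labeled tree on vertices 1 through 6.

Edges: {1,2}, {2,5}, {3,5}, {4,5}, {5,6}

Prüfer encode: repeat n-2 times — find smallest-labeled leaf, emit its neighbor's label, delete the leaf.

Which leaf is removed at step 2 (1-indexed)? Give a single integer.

Answer: 2

Derivation:
Step 1: current leaves = {1,3,4,6}. Remove leaf 1 (neighbor: 2).
Step 2: current leaves = {2,3,4,6}. Remove leaf 2 (neighbor: 5).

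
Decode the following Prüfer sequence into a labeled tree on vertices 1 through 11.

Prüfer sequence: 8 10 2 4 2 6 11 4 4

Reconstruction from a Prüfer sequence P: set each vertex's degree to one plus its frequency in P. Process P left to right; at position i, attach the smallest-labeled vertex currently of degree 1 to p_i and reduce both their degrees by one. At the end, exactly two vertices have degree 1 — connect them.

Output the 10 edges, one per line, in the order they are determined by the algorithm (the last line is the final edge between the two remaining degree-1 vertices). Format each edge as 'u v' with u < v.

Initial degrees: {1:1, 2:3, 3:1, 4:4, 5:1, 6:2, 7:1, 8:2, 9:1, 10:2, 11:2}
Step 1: smallest deg-1 vertex = 1, p_1 = 8. Add edge {1,8}. Now deg[1]=0, deg[8]=1.
Step 2: smallest deg-1 vertex = 3, p_2 = 10. Add edge {3,10}. Now deg[3]=0, deg[10]=1.
Step 3: smallest deg-1 vertex = 5, p_3 = 2. Add edge {2,5}. Now deg[5]=0, deg[2]=2.
Step 4: smallest deg-1 vertex = 7, p_4 = 4. Add edge {4,7}. Now deg[7]=0, deg[4]=3.
Step 5: smallest deg-1 vertex = 8, p_5 = 2. Add edge {2,8}. Now deg[8]=0, deg[2]=1.
Step 6: smallest deg-1 vertex = 2, p_6 = 6. Add edge {2,6}. Now deg[2]=0, deg[6]=1.
Step 7: smallest deg-1 vertex = 6, p_7 = 11. Add edge {6,11}. Now deg[6]=0, deg[11]=1.
Step 8: smallest deg-1 vertex = 9, p_8 = 4. Add edge {4,9}. Now deg[9]=0, deg[4]=2.
Step 9: smallest deg-1 vertex = 10, p_9 = 4. Add edge {4,10}. Now deg[10]=0, deg[4]=1.
Final: two remaining deg-1 vertices are 4, 11. Add edge {4,11}.

Answer: 1 8
3 10
2 5
4 7
2 8
2 6
6 11
4 9
4 10
4 11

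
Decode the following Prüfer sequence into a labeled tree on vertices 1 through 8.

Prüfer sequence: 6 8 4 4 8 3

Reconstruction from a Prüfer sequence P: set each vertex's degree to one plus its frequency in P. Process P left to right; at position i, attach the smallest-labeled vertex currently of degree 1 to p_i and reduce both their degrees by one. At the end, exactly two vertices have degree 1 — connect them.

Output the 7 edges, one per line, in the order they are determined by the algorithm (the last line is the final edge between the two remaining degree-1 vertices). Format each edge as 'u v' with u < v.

Initial degrees: {1:1, 2:1, 3:2, 4:3, 5:1, 6:2, 7:1, 8:3}
Step 1: smallest deg-1 vertex = 1, p_1 = 6. Add edge {1,6}. Now deg[1]=0, deg[6]=1.
Step 2: smallest deg-1 vertex = 2, p_2 = 8. Add edge {2,8}. Now deg[2]=0, deg[8]=2.
Step 3: smallest deg-1 vertex = 5, p_3 = 4. Add edge {4,5}. Now deg[5]=0, deg[4]=2.
Step 4: smallest deg-1 vertex = 6, p_4 = 4. Add edge {4,6}. Now deg[6]=0, deg[4]=1.
Step 5: smallest deg-1 vertex = 4, p_5 = 8. Add edge {4,8}. Now deg[4]=0, deg[8]=1.
Step 6: smallest deg-1 vertex = 7, p_6 = 3. Add edge {3,7}. Now deg[7]=0, deg[3]=1.
Final: two remaining deg-1 vertices are 3, 8. Add edge {3,8}.

Answer: 1 6
2 8
4 5
4 6
4 8
3 7
3 8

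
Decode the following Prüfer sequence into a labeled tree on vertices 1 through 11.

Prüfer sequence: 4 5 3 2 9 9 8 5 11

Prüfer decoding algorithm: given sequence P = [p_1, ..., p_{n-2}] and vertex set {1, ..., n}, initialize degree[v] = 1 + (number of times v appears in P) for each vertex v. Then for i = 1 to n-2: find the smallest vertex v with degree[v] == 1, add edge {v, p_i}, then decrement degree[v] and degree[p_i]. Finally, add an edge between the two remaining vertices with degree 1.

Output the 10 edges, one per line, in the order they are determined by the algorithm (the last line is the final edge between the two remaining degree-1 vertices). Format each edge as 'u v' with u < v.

Answer: 1 4
4 5
3 6
2 3
2 9
7 9
8 9
5 8
5 11
10 11

Derivation:
Initial degrees: {1:1, 2:2, 3:2, 4:2, 5:3, 6:1, 7:1, 8:2, 9:3, 10:1, 11:2}
Step 1: smallest deg-1 vertex = 1, p_1 = 4. Add edge {1,4}. Now deg[1]=0, deg[4]=1.
Step 2: smallest deg-1 vertex = 4, p_2 = 5. Add edge {4,5}. Now deg[4]=0, deg[5]=2.
Step 3: smallest deg-1 vertex = 6, p_3 = 3. Add edge {3,6}. Now deg[6]=0, deg[3]=1.
Step 4: smallest deg-1 vertex = 3, p_4 = 2. Add edge {2,3}. Now deg[3]=0, deg[2]=1.
Step 5: smallest deg-1 vertex = 2, p_5 = 9. Add edge {2,9}. Now deg[2]=0, deg[9]=2.
Step 6: smallest deg-1 vertex = 7, p_6 = 9. Add edge {7,9}. Now deg[7]=0, deg[9]=1.
Step 7: smallest deg-1 vertex = 9, p_7 = 8. Add edge {8,9}. Now deg[9]=0, deg[8]=1.
Step 8: smallest deg-1 vertex = 8, p_8 = 5. Add edge {5,8}. Now deg[8]=0, deg[5]=1.
Step 9: smallest deg-1 vertex = 5, p_9 = 11. Add edge {5,11}. Now deg[5]=0, deg[11]=1.
Final: two remaining deg-1 vertices are 10, 11. Add edge {10,11}.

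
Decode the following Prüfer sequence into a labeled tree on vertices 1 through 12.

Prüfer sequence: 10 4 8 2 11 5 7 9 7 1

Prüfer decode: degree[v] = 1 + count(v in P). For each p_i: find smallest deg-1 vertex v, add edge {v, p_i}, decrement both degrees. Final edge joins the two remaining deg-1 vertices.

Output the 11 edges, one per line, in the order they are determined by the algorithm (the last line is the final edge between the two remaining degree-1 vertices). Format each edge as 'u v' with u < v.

Initial degrees: {1:2, 2:2, 3:1, 4:2, 5:2, 6:1, 7:3, 8:2, 9:2, 10:2, 11:2, 12:1}
Step 1: smallest deg-1 vertex = 3, p_1 = 10. Add edge {3,10}. Now deg[3]=0, deg[10]=1.
Step 2: smallest deg-1 vertex = 6, p_2 = 4. Add edge {4,6}. Now deg[6]=0, deg[4]=1.
Step 3: smallest deg-1 vertex = 4, p_3 = 8. Add edge {4,8}. Now deg[4]=0, deg[8]=1.
Step 4: smallest deg-1 vertex = 8, p_4 = 2. Add edge {2,8}. Now deg[8]=0, deg[2]=1.
Step 5: smallest deg-1 vertex = 2, p_5 = 11. Add edge {2,11}. Now deg[2]=0, deg[11]=1.
Step 6: smallest deg-1 vertex = 10, p_6 = 5. Add edge {5,10}. Now deg[10]=0, deg[5]=1.
Step 7: smallest deg-1 vertex = 5, p_7 = 7. Add edge {5,7}. Now deg[5]=0, deg[7]=2.
Step 8: smallest deg-1 vertex = 11, p_8 = 9. Add edge {9,11}. Now deg[11]=0, deg[9]=1.
Step 9: smallest deg-1 vertex = 9, p_9 = 7. Add edge {7,9}. Now deg[9]=0, deg[7]=1.
Step 10: smallest deg-1 vertex = 7, p_10 = 1. Add edge {1,7}. Now deg[7]=0, deg[1]=1.
Final: two remaining deg-1 vertices are 1, 12. Add edge {1,12}.

Answer: 3 10
4 6
4 8
2 8
2 11
5 10
5 7
9 11
7 9
1 7
1 12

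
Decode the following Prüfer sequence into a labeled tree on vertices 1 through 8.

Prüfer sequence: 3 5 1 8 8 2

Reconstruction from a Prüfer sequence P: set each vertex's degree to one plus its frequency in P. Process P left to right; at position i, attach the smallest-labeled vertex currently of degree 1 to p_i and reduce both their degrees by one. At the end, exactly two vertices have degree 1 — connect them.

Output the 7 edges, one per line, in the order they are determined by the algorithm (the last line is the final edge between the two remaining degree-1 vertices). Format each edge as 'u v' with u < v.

Answer: 3 4
3 5
1 5
1 8
6 8
2 7
2 8

Derivation:
Initial degrees: {1:2, 2:2, 3:2, 4:1, 5:2, 6:1, 7:1, 8:3}
Step 1: smallest deg-1 vertex = 4, p_1 = 3. Add edge {3,4}. Now deg[4]=0, deg[3]=1.
Step 2: smallest deg-1 vertex = 3, p_2 = 5. Add edge {3,5}. Now deg[3]=0, deg[5]=1.
Step 3: smallest deg-1 vertex = 5, p_3 = 1. Add edge {1,5}. Now deg[5]=0, deg[1]=1.
Step 4: smallest deg-1 vertex = 1, p_4 = 8. Add edge {1,8}. Now deg[1]=0, deg[8]=2.
Step 5: smallest deg-1 vertex = 6, p_5 = 8. Add edge {6,8}. Now deg[6]=0, deg[8]=1.
Step 6: smallest deg-1 vertex = 7, p_6 = 2. Add edge {2,7}. Now deg[7]=0, deg[2]=1.
Final: two remaining deg-1 vertices are 2, 8. Add edge {2,8}.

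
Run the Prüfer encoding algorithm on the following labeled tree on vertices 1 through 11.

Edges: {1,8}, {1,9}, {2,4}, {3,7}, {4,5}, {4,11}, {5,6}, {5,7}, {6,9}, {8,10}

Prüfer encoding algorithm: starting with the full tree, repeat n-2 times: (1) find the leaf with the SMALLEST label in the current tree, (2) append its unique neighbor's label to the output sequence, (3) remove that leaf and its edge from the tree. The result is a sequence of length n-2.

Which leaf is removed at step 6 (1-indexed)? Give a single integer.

Step 1: current leaves = {2,3,10,11}. Remove leaf 2 (neighbor: 4).
Step 2: current leaves = {3,10,11}. Remove leaf 3 (neighbor: 7).
Step 3: current leaves = {7,10,11}. Remove leaf 7 (neighbor: 5).
Step 4: current leaves = {10,11}. Remove leaf 10 (neighbor: 8).
Step 5: current leaves = {8,11}. Remove leaf 8 (neighbor: 1).
Step 6: current leaves = {1,11}. Remove leaf 1 (neighbor: 9).

Answer: 1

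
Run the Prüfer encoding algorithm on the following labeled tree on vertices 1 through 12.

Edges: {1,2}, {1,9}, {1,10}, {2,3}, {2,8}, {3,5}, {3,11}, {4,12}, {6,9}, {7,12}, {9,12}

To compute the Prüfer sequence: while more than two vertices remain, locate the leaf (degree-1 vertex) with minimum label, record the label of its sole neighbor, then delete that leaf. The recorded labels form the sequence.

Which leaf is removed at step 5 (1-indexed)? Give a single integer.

Answer: 8

Derivation:
Step 1: current leaves = {4,5,6,7,8,10,11}. Remove leaf 4 (neighbor: 12).
Step 2: current leaves = {5,6,7,8,10,11}. Remove leaf 5 (neighbor: 3).
Step 3: current leaves = {6,7,8,10,11}. Remove leaf 6 (neighbor: 9).
Step 4: current leaves = {7,8,10,11}. Remove leaf 7 (neighbor: 12).
Step 5: current leaves = {8,10,11,12}. Remove leaf 8 (neighbor: 2).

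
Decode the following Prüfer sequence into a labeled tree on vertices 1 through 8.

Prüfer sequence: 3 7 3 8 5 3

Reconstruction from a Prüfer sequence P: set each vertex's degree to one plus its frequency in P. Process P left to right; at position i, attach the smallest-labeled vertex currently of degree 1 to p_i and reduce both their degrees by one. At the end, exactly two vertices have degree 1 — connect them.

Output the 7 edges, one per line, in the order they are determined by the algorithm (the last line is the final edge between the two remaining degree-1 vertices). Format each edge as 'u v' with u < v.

Initial degrees: {1:1, 2:1, 3:4, 4:1, 5:2, 6:1, 7:2, 8:2}
Step 1: smallest deg-1 vertex = 1, p_1 = 3. Add edge {1,3}. Now deg[1]=0, deg[3]=3.
Step 2: smallest deg-1 vertex = 2, p_2 = 7. Add edge {2,7}. Now deg[2]=0, deg[7]=1.
Step 3: smallest deg-1 vertex = 4, p_3 = 3. Add edge {3,4}. Now deg[4]=0, deg[3]=2.
Step 4: smallest deg-1 vertex = 6, p_4 = 8. Add edge {6,8}. Now deg[6]=0, deg[8]=1.
Step 5: smallest deg-1 vertex = 7, p_5 = 5. Add edge {5,7}. Now deg[7]=0, deg[5]=1.
Step 6: smallest deg-1 vertex = 5, p_6 = 3. Add edge {3,5}. Now deg[5]=0, deg[3]=1.
Final: two remaining deg-1 vertices are 3, 8. Add edge {3,8}.

Answer: 1 3
2 7
3 4
6 8
5 7
3 5
3 8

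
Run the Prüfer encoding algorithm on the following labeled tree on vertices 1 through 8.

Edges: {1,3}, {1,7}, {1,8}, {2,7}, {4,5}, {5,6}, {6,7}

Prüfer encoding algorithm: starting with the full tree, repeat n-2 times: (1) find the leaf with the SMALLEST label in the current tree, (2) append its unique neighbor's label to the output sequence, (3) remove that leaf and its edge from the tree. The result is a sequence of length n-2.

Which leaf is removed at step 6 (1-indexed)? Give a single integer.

Step 1: current leaves = {2,3,4,8}. Remove leaf 2 (neighbor: 7).
Step 2: current leaves = {3,4,8}. Remove leaf 3 (neighbor: 1).
Step 3: current leaves = {4,8}. Remove leaf 4 (neighbor: 5).
Step 4: current leaves = {5,8}. Remove leaf 5 (neighbor: 6).
Step 5: current leaves = {6,8}. Remove leaf 6 (neighbor: 7).
Step 6: current leaves = {7,8}. Remove leaf 7 (neighbor: 1).

Answer: 7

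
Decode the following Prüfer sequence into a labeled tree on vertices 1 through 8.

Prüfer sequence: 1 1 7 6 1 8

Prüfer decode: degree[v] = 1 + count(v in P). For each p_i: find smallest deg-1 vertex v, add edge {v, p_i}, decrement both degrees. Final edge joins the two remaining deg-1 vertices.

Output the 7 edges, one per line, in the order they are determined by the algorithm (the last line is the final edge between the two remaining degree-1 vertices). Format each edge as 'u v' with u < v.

Answer: 1 2
1 3
4 7
5 6
1 6
1 8
7 8

Derivation:
Initial degrees: {1:4, 2:1, 3:1, 4:1, 5:1, 6:2, 7:2, 8:2}
Step 1: smallest deg-1 vertex = 2, p_1 = 1. Add edge {1,2}. Now deg[2]=0, deg[1]=3.
Step 2: smallest deg-1 vertex = 3, p_2 = 1. Add edge {1,3}. Now deg[3]=0, deg[1]=2.
Step 3: smallest deg-1 vertex = 4, p_3 = 7. Add edge {4,7}. Now deg[4]=0, deg[7]=1.
Step 4: smallest deg-1 vertex = 5, p_4 = 6. Add edge {5,6}. Now deg[5]=0, deg[6]=1.
Step 5: smallest deg-1 vertex = 6, p_5 = 1. Add edge {1,6}. Now deg[6]=0, deg[1]=1.
Step 6: smallest deg-1 vertex = 1, p_6 = 8. Add edge {1,8}. Now deg[1]=0, deg[8]=1.
Final: two remaining deg-1 vertices are 7, 8. Add edge {7,8}.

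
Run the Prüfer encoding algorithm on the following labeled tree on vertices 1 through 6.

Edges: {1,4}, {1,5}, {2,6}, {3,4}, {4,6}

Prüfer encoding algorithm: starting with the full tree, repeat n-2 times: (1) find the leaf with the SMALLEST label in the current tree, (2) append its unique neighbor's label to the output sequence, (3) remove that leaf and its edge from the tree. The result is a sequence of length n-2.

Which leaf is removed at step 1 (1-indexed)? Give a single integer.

Step 1: current leaves = {2,3,5}. Remove leaf 2 (neighbor: 6).

Answer: 2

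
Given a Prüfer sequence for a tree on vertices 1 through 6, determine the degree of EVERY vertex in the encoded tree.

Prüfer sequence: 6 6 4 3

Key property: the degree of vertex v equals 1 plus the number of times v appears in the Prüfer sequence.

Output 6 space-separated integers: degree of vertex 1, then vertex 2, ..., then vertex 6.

p_1 = 6: count[6] becomes 1
p_2 = 6: count[6] becomes 2
p_3 = 4: count[4] becomes 1
p_4 = 3: count[3] becomes 1
Degrees (1 + count): deg[1]=1+0=1, deg[2]=1+0=1, deg[3]=1+1=2, deg[4]=1+1=2, deg[5]=1+0=1, deg[6]=1+2=3

Answer: 1 1 2 2 1 3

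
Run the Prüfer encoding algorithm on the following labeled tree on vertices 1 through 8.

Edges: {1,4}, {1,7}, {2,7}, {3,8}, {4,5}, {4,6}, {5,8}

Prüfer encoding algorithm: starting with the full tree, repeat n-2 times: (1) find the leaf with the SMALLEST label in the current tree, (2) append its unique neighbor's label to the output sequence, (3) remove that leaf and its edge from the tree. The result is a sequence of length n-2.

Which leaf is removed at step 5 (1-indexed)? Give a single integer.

Step 1: current leaves = {2,3,6}. Remove leaf 2 (neighbor: 7).
Step 2: current leaves = {3,6,7}. Remove leaf 3 (neighbor: 8).
Step 3: current leaves = {6,7,8}. Remove leaf 6 (neighbor: 4).
Step 4: current leaves = {7,8}. Remove leaf 7 (neighbor: 1).
Step 5: current leaves = {1,8}. Remove leaf 1 (neighbor: 4).

Answer: 1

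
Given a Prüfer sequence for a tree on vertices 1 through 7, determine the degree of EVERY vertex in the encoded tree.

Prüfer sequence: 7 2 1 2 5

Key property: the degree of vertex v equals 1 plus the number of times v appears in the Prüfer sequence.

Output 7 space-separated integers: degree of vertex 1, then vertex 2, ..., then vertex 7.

Answer: 2 3 1 1 2 1 2

Derivation:
p_1 = 7: count[7] becomes 1
p_2 = 2: count[2] becomes 1
p_3 = 1: count[1] becomes 1
p_4 = 2: count[2] becomes 2
p_5 = 5: count[5] becomes 1
Degrees (1 + count): deg[1]=1+1=2, deg[2]=1+2=3, deg[3]=1+0=1, deg[4]=1+0=1, deg[5]=1+1=2, deg[6]=1+0=1, deg[7]=1+1=2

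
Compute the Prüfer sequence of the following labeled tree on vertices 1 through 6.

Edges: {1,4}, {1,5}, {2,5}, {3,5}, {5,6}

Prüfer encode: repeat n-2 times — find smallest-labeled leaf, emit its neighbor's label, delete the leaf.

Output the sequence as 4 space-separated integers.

Step 1: leaves = {2,3,4,6}. Remove smallest leaf 2, emit neighbor 5.
Step 2: leaves = {3,4,6}. Remove smallest leaf 3, emit neighbor 5.
Step 3: leaves = {4,6}. Remove smallest leaf 4, emit neighbor 1.
Step 4: leaves = {1,6}. Remove smallest leaf 1, emit neighbor 5.
Done: 2 vertices remain (5, 6). Sequence = [5 5 1 5]

Answer: 5 5 1 5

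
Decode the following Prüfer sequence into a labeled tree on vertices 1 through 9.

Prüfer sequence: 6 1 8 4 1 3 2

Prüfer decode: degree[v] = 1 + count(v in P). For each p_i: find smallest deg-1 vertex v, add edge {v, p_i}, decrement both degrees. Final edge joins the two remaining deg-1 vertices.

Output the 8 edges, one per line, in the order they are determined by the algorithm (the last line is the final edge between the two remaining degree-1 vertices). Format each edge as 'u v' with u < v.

Answer: 5 6
1 6
7 8
4 8
1 4
1 3
2 3
2 9

Derivation:
Initial degrees: {1:3, 2:2, 3:2, 4:2, 5:1, 6:2, 7:1, 8:2, 9:1}
Step 1: smallest deg-1 vertex = 5, p_1 = 6. Add edge {5,6}. Now deg[5]=0, deg[6]=1.
Step 2: smallest deg-1 vertex = 6, p_2 = 1. Add edge {1,6}. Now deg[6]=0, deg[1]=2.
Step 3: smallest deg-1 vertex = 7, p_3 = 8. Add edge {7,8}. Now deg[7]=0, deg[8]=1.
Step 4: smallest deg-1 vertex = 8, p_4 = 4. Add edge {4,8}. Now deg[8]=0, deg[4]=1.
Step 5: smallest deg-1 vertex = 4, p_5 = 1. Add edge {1,4}. Now deg[4]=0, deg[1]=1.
Step 6: smallest deg-1 vertex = 1, p_6 = 3. Add edge {1,3}. Now deg[1]=0, deg[3]=1.
Step 7: smallest deg-1 vertex = 3, p_7 = 2. Add edge {2,3}. Now deg[3]=0, deg[2]=1.
Final: two remaining deg-1 vertices are 2, 9. Add edge {2,9}.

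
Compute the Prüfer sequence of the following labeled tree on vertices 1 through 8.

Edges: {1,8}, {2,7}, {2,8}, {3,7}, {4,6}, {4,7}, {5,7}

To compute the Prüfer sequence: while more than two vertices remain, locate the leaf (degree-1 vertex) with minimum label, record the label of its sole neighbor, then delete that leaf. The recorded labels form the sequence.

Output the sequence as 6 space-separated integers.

Step 1: leaves = {1,3,5,6}. Remove smallest leaf 1, emit neighbor 8.
Step 2: leaves = {3,5,6,8}. Remove smallest leaf 3, emit neighbor 7.
Step 3: leaves = {5,6,8}. Remove smallest leaf 5, emit neighbor 7.
Step 4: leaves = {6,8}. Remove smallest leaf 6, emit neighbor 4.
Step 5: leaves = {4,8}. Remove smallest leaf 4, emit neighbor 7.
Step 6: leaves = {7,8}. Remove smallest leaf 7, emit neighbor 2.
Done: 2 vertices remain (2, 8). Sequence = [8 7 7 4 7 2]

Answer: 8 7 7 4 7 2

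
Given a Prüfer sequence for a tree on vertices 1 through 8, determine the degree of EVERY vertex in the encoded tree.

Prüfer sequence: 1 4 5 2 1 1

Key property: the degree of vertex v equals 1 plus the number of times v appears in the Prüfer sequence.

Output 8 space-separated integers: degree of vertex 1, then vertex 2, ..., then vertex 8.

p_1 = 1: count[1] becomes 1
p_2 = 4: count[4] becomes 1
p_3 = 5: count[5] becomes 1
p_4 = 2: count[2] becomes 1
p_5 = 1: count[1] becomes 2
p_6 = 1: count[1] becomes 3
Degrees (1 + count): deg[1]=1+3=4, deg[2]=1+1=2, deg[3]=1+0=1, deg[4]=1+1=2, deg[5]=1+1=2, deg[6]=1+0=1, deg[7]=1+0=1, deg[8]=1+0=1

Answer: 4 2 1 2 2 1 1 1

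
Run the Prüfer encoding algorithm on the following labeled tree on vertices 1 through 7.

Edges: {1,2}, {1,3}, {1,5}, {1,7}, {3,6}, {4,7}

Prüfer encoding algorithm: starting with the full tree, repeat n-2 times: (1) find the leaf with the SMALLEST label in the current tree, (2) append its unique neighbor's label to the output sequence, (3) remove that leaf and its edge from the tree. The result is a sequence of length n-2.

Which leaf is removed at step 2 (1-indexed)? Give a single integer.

Answer: 4

Derivation:
Step 1: current leaves = {2,4,5,6}. Remove leaf 2 (neighbor: 1).
Step 2: current leaves = {4,5,6}. Remove leaf 4 (neighbor: 7).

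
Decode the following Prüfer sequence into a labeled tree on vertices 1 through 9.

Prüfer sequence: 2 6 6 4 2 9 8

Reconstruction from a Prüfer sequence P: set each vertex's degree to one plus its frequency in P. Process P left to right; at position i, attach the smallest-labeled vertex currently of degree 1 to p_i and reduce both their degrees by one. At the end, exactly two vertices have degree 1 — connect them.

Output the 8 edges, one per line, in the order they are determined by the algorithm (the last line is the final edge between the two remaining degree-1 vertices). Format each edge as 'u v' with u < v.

Initial degrees: {1:1, 2:3, 3:1, 4:2, 5:1, 6:3, 7:1, 8:2, 9:2}
Step 1: smallest deg-1 vertex = 1, p_1 = 2. Add edge {1,2}. Now deg[1]=0, deg[2]=2.
Step 2: smallest deg-1 vertex = 3, p_2 = 6. Add edge {3,6}. Now deg[3]=0, deg[6]=2.
Step 3: smallest deg-1 vertex = 5, p_3 = 6. Add edge {5,6}. Now deg[5]=0, deg[6]=1.
Step 4: smallest deg-1 vertex = 6, p_4 = 4. Add edge {4,6}. Now deg[6]=0, deg[4]=1.
Step 5: smallest deg-1 vertex = 4, p_5 = 2. Add edge {2,4}. Now deg[4]=0, deg[2]=1.
Step 6: smallest deg-1 vertex = 2, p_6 = 9. Add edge {2,9}. Now deg[2]=0, deg[9]=1.
Step 7: smallest deg-1 vertex = 7, p_7 = 8. Add edge {7,8}. Now deg[7]=0, deg[8]=1.
Final: two remaining deg-1 vertices are 8, 9. Add edge {8,9}.

Answer: 1 2
3 6
5 6
4 6
2 4
2 9
7 8
8 9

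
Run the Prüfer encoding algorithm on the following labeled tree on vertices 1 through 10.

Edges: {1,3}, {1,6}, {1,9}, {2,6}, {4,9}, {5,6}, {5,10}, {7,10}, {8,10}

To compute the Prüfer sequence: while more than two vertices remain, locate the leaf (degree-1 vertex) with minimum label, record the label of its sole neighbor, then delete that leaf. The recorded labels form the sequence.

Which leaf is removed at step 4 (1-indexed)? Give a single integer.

Step 1: current leaves = {2,3,4,7,8}. Remove leaf 2 (neighbor: 6).
Step 2: current leaves = {3,4,7,8}. Remove leaf 3 (neighbor: 1).
Step 3: current leaves = {4,7,8}. Remove leaf 4 (neighbor: 9).
Step 4: current leaves = {7,8,9}. Remove leaf 7 (neighbor: 10).

Answer: 7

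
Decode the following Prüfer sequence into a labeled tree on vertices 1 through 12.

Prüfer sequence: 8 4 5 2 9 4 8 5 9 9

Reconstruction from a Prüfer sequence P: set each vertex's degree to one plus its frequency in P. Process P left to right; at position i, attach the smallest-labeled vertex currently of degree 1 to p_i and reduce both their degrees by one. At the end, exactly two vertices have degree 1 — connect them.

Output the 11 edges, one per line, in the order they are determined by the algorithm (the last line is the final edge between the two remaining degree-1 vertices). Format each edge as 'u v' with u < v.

Answer: 1 8
3 4
5 6
2 7
2 9
4 10
4 8
5 8
5 9
9 11
9 12

Derivation:
Initial degrees: {1:1, 2:2, 3:1, 4:3, 5:3, 6:1, 7:1, 8:3, 9:4, 10:1, 11:1, 12:1}
Step 1: smallest deg-1 vertex = 1, p_1 = 8. Add edge {1,8}. Now deg[1]=0, deg[8]=2.
Step 2: smallest deg-1 vertex = 3, p_2 = 4. Add edge {3,4}. Now deg[3]=0, deg[4]=2.
Step 3: smallest deg-1 vertex = 6, p_3 = 5. Add edge {5,6}. Now deg[6]=0, deg[5]=2.
Step 4: smallest deg-1 vertex = 7, p_4 = 2. Add edge {2,7}. Now deg[7]=0, deg[2]=1.
Step 5: smallest deg-1 vertex = 2, p_5 = 9. Add edge {2,9}. Now deg[2]=0, deg[9]=3.
Step 6: smallest deg-1 vertex = 10, p_6 = 4. Add edge {4,10}. Now deg[10]=0, deg[4]=1.
Step 7: smallest deg-1 vertex = 4, p_7 = 8. Add edge {4,8}. Now deg[4]=0, deg[8]=1.
Step 8: smallest deg-1 vertex = 8, p_8 = 5. Add edge {5,8}. Now deg[8]=0, deg[5]=1.
Step 9: smallest deg-1 vertex = 5, p_9 = 9. Add edge {5,9}. Now deg[5]=0, deg[9]=2.
Step 10: smallest deg-1 vertex = 11, p_10 = 9. Add edge {9,11}. Now deg[11]=0, deg[9]=1.
Final: two remaining deg-1 vertices are 9, 12. Add edge {9,12}.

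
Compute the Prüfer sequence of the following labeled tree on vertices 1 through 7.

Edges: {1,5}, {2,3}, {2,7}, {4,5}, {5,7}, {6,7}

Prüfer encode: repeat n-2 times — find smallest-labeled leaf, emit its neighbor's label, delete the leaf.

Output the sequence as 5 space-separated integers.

Step 1: leaves = {1,3,4,6}. Remove smallest leaf 1, emit neighbor 5.
Step 2: leaves = {3,4,6}. Remove smallest leaf 3, emit neighbor 2.
Step 3: leaves = {2,4,6}. Remove smallest leaf 2, emit neighbor 7.
Step 4: leaves = {4,6}. Remove smallest leaf 4, emit neighbor 5.
Step 5: leaves = {5,6}. Remove smallest leaf 5, emit neighbor 7.
Done: 2 vertices remain (6, 7). Sequence = [5 2 7 5 7]

Answer: 5 2 7 5 7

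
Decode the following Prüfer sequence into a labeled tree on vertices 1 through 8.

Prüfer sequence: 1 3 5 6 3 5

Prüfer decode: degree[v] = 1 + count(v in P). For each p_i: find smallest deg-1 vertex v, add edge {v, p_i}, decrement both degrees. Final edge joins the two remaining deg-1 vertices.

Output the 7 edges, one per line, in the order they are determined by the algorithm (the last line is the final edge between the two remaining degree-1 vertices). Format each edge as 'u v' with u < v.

Initial degrees: {1:2, 2:1, 3:3, 4:1, 5:3, 6:2, 7:1, 8:1}
Step 1: smallest deg-1 vertex = 2, p_1 = 1. Add edge {1,2}. Now deg[2]=0, deg[1]=1.
Step 2: smallest deg-1 vertex = 1, p_2 = 3. Add edge {1,3}. Now deg[1]=0, deg[3]=2.
Step 3: smallest deg-1 vertex = 4, p_3 = 5. Add edge {4,5}. Now deg[4]=0, deg[5]=2.
Step 4: smallest deg-1 vertex = 7, p_4 = 6. Add edge {6,7}. Now deg[7]=0, deg[6]=1.
Step 5: smallest deg-1 vertex = 6, p_5 = 3. Add edge {3,6}. Now deg[6]=0, deg[3]=1.
Step 6: smallest deg-1 vertex = 3, p_6 = 5. Add edge {3,5}. Now deg[3]=0, deg[5]=1.
Final: two remaining deg-1 vertices are 5, 8. Add edge {5,8}.

Answer: 1 2
1 3
4 5
6 7
3 6
3 5
5 8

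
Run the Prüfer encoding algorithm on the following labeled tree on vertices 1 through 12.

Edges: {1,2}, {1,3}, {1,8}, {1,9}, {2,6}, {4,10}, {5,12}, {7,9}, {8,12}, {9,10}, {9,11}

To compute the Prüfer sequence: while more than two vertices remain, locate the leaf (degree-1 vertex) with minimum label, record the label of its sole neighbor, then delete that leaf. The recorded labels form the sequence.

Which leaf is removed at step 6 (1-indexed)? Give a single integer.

Answer: 7

Derivation:
Step 1: current leaves = {3,4,5,6,7,11}. Remove leaf 3 (neighbor: 1).
Step 2: current leaves = {4,5,6,7,11}. Remove leaf 4 (neighbor: 10).
Step 3: current leaves = {5,6,7,10,11}. Remove leaf 5 (neighbor: 12).
Step 4: current leaves = {6,7,10,11,12}. Remove leaf 6 (neighbor: 2).
Step 5: current leaves = {2,7,10,11,12}. Remove leaf 2 (neighbor: 1).
Step 6: current leaves = {7,10,11,12}. Remove leaf 7 (neighbor: 9).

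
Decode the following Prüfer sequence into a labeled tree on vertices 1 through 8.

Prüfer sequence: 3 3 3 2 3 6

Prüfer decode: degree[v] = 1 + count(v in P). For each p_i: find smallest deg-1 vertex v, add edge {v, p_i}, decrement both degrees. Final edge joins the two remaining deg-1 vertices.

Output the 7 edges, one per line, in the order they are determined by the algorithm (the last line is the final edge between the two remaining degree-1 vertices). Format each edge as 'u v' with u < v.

Initial degrees: {1:1, 2:2, 3:5, 4:1, 5:1, 6:2, 7:1, 8:1}
Step 1: smallest deg-1 vertex = 1, p_1 = 3. Add edge {1,3}. Now deg[1]=0, deg[3]=4.
Step 2: smallest deg-1 vertex = 4, p_2 = 3. Add edge {3,4}. Now deg[4]=0, deg[3]=3.
Step 3: smallest deg-1 vertex = 5, p_3 = 3. Add edge {3,5}. Now deg[5]=0, deg[3]=2.
Step 4: smallest deg-1 vertex = 7, p_4 = 2. Add edge {2,7}. Now deg[7]=0, deg[2]=1.
Step 5: smallest deg-1 vertex = 2, p_5 = 3. Add edge {2,3}. Now deg[2]=0, deg[3]=1.
Step 6: smallest deg-1 vertex = 3, p_6 = 6. Add edge {3,6}. Now deg[3]=0, deg[6]=1.
Final: two remaining deg-1 vertices are 6, 8. Add edge {6,8}.

Answer: 1 3
3 4
3 5
2 7
2 3
3 6
6 8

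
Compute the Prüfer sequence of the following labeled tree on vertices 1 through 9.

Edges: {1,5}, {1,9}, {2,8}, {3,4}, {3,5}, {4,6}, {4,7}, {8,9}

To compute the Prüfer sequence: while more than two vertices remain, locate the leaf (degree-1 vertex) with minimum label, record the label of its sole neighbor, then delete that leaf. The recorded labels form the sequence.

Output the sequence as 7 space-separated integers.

Answer: 8 4 4 3 5 1 9

Derivation:
Step 1: leaves = {2,6,7}. Remove smallest leaf 2, emit neighbor 8.
Step 2: leaves = {6,7,8}. Remove smallest leaf 6, emit neighbor 4.
Step 3: leaves = {7,8}. Remove smallest leaf 7, emit neighbor 4.
Step 4: leaves = {4,8}. Remove smallest leaf 4, emit neighbor 3.
Step 5: leaves = {3,8}. Remove smallest leaf 3, emit neighbor 5.
Step 6: leaves = {5,8}. Remove smallest leaf 5, emit neighbor 1.
Step 7: leaves = {1,8}. Remove smallest leaf 1, emit neighbor 9.
Done: 2 vertices remain (8, 9). Sequence = [8 4 4 3 5 1 9]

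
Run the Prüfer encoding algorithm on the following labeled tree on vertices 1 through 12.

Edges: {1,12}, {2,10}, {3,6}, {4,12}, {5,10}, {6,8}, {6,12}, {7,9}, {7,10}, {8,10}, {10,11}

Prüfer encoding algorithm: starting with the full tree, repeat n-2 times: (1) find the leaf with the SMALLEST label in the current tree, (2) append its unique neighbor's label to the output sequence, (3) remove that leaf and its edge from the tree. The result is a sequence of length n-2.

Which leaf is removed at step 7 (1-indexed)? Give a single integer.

Step 1: current leaves = {1,2,3,4,5,9,11}. Remove leaf 1 (neighbor: 12).
Step 2: current leaves = {2,3,4,5,9,11}. Remove leaf 2 (neighbor: 10).
Step 3: current leaves = {3,4,5,9,11}. Remove leaf 3 (neighbor: 6).
Step 4: current leaves = {4,5,9,11}. Remove leaf 4 (neighbor: 12).
Step 5: current leaves = {5,9,11,12}. Remove leaf 5 (neighbor: 10).
Step 6: current leaves = {9,11,12}. Remove leaf 9 (neighbor: 7).
Step 7: current leaves = {7,11,12}. Remove leaf 7 (neighbor: 10).

Answer: 7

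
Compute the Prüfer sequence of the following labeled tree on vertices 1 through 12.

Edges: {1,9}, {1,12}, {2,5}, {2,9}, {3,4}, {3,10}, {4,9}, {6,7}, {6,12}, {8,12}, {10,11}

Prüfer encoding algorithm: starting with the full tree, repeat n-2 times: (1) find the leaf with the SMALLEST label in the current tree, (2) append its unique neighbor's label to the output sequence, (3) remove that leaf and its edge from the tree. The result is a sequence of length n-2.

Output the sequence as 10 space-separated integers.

Step 1: leaves = {5,7,8,11}. Remove smallest leaf 5, emit neighbor 2.
Step 2: leaves = {2,7,8,11}. Remove smallest leaf 2, emit neighbor 9.
Step 3: leaves = {7,8,11}. Remove smallest leaf 7, emit neighbor 6.
Step 4: leaves = {6,8,11}. Remove smallest leaf 6, emit neighbor 12.
Step 5: leaves = {8,11}. Remove smallest leaf 8, emit neighbor 12.
Step 6: leaves = {11,12}. Remove smallest leaf 11, emit neighbor 10.
Step 7: leaves = {10,12}. Remove smallest leaf 10, emit neighbor 3.
Step 8: leaves = {3,12}. Remove smallest leaf 3, emit neighbor 4.
Step 9: leaves = {4,12}. Remove smallest leaf 4, emit neighbor 9.
Step 10: leaves = {9,12}. Remove smallest leaf 9, emit neighbor 1.
Done: 2 vertices remain (1, 12). Sequence = [2 9 6 12 12 10 3 4 9 1]

Answer: 2 9 6 12 12 10 3 4 9 1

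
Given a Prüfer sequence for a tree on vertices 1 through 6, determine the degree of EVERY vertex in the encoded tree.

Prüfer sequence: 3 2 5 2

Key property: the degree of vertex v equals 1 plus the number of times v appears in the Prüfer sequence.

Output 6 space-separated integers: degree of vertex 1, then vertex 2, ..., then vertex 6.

Answer: 1 3 2 1 2 1

Derivation:
p_1 = 3: count[3] becomes 1
p_2 = 2: count[2] becomes 1
p_3 = 5: count[5] becomes 1
p_4 = 2: count[2] becomes 2
Degrees (1 + count): deg[1]=1+0=1, deg[2]=1+2=3, deg[3]=1+1=2, deg[4]=1+0=1, deg[5]=1+1=2, deg[6]=1+0=1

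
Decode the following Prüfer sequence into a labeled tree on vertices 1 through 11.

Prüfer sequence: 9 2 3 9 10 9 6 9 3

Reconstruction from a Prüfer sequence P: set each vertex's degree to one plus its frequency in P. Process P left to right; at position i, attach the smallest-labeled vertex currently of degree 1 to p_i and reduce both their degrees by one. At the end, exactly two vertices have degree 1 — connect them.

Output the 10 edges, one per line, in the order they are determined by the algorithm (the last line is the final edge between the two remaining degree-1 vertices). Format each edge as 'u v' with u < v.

Initial degrees: {1:1, 2:2, 3:3, 4:1, 5:1, 6:2, 7:1, 8:1, 9:5, 10:2, 11:1}
Step 1: smallest deg-1 vertex = 1, p_1 = 9. Add edge {1,9}. Now deg[1]=0, deg[9]=4.
Step 2: smallest deg-1 vertex = 4, p_2 = 2. Add edge {2,4}. Now deg[4]=0, deg[2]=1.
Step 3: smallest deg-1 vertex = 2, p_3 = 3. Add edge {2,3}. Now deg[2]=0, deg[3]=2.
Step 4: smallest deg-1 vertex = 5, p_4 = 9. Add edge {5,9}. Now deg[5]=0, deg[9]=3.
Step 5: smallest deg-1 vertex = 7, p_5 = 10. Add edge {7,10}. Now deg[7]=0, deg[10]=1.
Step 6: smallest deg-1 vertex = 8, p_6 = 9. Add edge {8,9}. Now deg[8]=0, deg[9]=2.
Step 7: smallest deg-1 vertex = 10, p_7 = 6. Add edge {6,10}. Now deg[10]=0, deg[6]=1.
Step 8: smallest deg-1 vertex = 6, p_8 = 9. Add edge {6,9}. Now deg[6]=0, deg[9]=1.
Step 9: smallest deg-1 vertex = 9, p_9 = 3. Add edge {3,9}. Now deg[9]=0, deg[3]=1.
Final: two remaining deg-1 vertices are 3, 11. Add edge {3,11}.

Answer: 1 9
2 4
2 3
5 9
7 10
8 9
6 10
6 9
3 9
3 11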